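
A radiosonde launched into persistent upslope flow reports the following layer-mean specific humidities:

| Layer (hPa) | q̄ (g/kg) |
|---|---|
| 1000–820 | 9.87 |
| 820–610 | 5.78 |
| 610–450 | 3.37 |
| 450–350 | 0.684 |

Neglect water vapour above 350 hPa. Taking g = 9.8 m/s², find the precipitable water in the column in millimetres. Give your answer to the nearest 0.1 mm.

Precipitable water is the column-integrated vapour mass per unit area: PW = (1/g) Σ q̄ Δp, with q in kg/kg and Δp in Pa (1 kg/m² of water = 1 mm).
Layer 1000–820 hPa: Δp = 180 hPa = 18000 Pa, q̄ = 0.00987 kg/kg → 0.00987 × 18000 / 9.8 = 18.13 mm
Layer 820–610 hPa: Δp = 210 hPa = 21000 Pa, q̄ = 0.00578 kg/kg → 0.00578 × 21000 / 9.8 = 12.39 mm
Layer 610–450 hPa: Δp = 160 hPa = 16000 Pa, q̄ = 0.00337 kg/kg → 0.00337 × 16000 / 9.8 = 5.50 mm
Layer 450–350 hPa: Δp = 100 hPa = 10000 Pa, q̄ = 0.000684 kg/kg → 0.000684 × 10000 / 9.8 = 0.70 mm
PW = 18.13 + 12.39 + 5.50 + 0.70 = 36.72 ≈ 36.7 mm.

PW ≈ 36.7 mm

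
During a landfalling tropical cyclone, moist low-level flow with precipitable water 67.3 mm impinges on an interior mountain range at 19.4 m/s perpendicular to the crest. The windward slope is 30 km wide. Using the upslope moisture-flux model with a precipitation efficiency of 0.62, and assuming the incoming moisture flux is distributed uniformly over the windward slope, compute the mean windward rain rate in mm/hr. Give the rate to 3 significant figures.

Incoming column moisture flux per unit ridge length: F = V × PW = 19.4 × 67.3 = 1305.62 mm·m/s.
Spread over the 30 km slope with efficiency ε = 0.62: R = ε·F/W = 0.62 × 1305.62 / 30000 m = 2.698e-02 mm/s.
R = 2.698e-02 × 3600 = 97.1 mm/hr.

R ≈ 97.1 mm/hr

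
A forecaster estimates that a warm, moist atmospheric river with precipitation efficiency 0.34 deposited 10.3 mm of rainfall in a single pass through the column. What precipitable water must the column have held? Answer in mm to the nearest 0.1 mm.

PW ≈ 30.3 mm

PW = rainfall / ε = 10.3 / 0.34 = 30.3 mm.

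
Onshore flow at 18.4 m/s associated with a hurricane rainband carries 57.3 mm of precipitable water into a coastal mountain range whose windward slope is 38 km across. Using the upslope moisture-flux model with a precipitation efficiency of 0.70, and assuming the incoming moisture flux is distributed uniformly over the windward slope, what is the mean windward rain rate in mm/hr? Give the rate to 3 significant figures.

Incoming column moisture flux per unit ridge length: F = V × PW = 18.4 × 57.3 = 1054.32 mm·m/s.
Spread over the 38 km slope with efficiency ε = 0.70: R = ε·F/W = 0.70 × 1054.32 / 38000 m = 1.942e-02 mm/s.
R = 1.942e-02 × 3600 = 69.9 mm/hr.

R ≈ 69.9 mm/hr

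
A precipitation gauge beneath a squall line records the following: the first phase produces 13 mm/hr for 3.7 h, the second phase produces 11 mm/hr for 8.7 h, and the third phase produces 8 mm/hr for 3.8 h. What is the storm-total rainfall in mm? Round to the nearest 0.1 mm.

total ≈ 174.2 mm

Total = Σ Rᵢ Δtᵢ = 13 × 3.7 + 11 × 8.7 + 8 × 3.8
      = 48.1 + 95.7 + 30.4 = 174.2 mm.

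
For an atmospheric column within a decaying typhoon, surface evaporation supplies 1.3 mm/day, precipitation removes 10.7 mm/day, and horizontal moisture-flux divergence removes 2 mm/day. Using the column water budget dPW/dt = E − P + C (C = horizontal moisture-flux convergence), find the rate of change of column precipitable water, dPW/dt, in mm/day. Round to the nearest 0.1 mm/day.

dPW/dt = E − P + C = 1.3 − 10.7 + (-2) = -11.4 mm/day.

dPW/dt ≈ -11.4 mm/day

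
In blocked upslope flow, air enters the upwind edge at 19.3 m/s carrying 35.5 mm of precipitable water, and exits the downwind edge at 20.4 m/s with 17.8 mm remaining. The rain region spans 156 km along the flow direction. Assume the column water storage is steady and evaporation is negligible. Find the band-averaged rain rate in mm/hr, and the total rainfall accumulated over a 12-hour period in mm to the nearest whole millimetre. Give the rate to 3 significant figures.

R ≈ 7.43 mm/hr; total ≈ 89 mm

Column moisture flux per unit crosswind length is F = V × PW.
Inflow: F_in = 19.3 × 35.5 = 685.15 mm·m/s
Outflow: F_out = 20.4 × 17.8 = 363.12 mm·m/s
Steady-state rate R = (F_in − F_out)/L = (685.15 − 363.12) / 156000 m = 2.064e-03 mm/s.
R = 2.064e-03 × 3600 = 7.43 mm/hr.
Over 12 h: total = 7.43 × 12 = 89.16 ≈ 89 mm.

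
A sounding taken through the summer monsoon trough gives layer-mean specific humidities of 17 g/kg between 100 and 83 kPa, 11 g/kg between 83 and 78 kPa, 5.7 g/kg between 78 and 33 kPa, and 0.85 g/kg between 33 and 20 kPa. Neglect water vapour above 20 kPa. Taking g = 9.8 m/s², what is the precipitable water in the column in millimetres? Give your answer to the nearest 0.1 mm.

PW ≈ 62.4 mm

Precipitable water is the column-integrated vapour mass per unit area: PW = (1/g) Σ q̄ Δp, with q in kg/kg and Δp in Pa (1 kg/m² of water = 1 mm).
Layer 100–83 kPa: Δp = 170 hPa = 17000 Pa, q̄ = 0.017 kg/kg → 0.017 × 17000 / 9.8 = 29.49 mm
Layer 83–78 kPa: Δp = 50 hPa = 5000 Pa, q̄ = 0.011 kg/kg → 0.011 × 5000 / 9.8 = 5.61 mm
Layer 78–33 kPa: Δp = 450 hPa = 45000 Pa, q̄ = 0.0057 kg/kg → 0.0057 × 45000 / 9.8 = 26.17 mm
Layer 33–20 kPa: Δp = 130 hPa = 13000 Pa, q̄ = 0.00085 kg/kg → 0.00085 × 13000 / 9.8 = 1.13 mm
PW = 29.49 + 5.61 + 26.17 + 1.13 = 62.40 ≈ 62.4 mm.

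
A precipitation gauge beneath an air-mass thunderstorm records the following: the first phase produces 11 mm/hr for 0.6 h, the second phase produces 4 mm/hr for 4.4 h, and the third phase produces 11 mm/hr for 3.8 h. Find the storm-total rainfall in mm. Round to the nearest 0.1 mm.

total ≈ 66.0 mm

Total = Σ Rᵢ Δtᵢ = 11 × 0.6 + 4 × 4.4 + 11 × 3.8
      = 6.6 + 17.6 + 41.8 = 66.0 mm.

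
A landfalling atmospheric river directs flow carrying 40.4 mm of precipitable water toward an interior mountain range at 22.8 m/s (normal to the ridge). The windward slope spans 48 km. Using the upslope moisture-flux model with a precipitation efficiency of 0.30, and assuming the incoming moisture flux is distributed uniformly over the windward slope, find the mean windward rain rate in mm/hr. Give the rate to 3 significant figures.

Incoming column moisture flux per unit ridge length: F = V × PW = 22.8 × 40.4 = 921.12 mm·m/s.
Spread over the 48 km slope with efficiency ε = 0.30: R = ε·F/W = 0.30 × 921.12 / 48000 m = 5.757e-03 mm/s.
R = 5.757e-03 × 3600 = 20.7 mm/hr.

R ≈ 20.7 mm/hr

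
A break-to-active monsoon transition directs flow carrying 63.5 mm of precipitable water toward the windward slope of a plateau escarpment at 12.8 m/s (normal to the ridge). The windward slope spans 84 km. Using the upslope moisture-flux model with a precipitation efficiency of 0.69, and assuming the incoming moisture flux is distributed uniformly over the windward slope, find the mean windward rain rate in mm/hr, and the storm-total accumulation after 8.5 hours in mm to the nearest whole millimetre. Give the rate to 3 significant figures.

Incoming column moisture flux per unit ridge length: F = V × PW = 12.8 × 63.5 = 812.8 mm·m/s.
Spread over the 84 km slope with efficiency ε = 0.69: R = ε·F/W = 0.69 × 812.8 / 84000 m = 6.677e-03 mm/s.
R = 6.677e-03 × 3600 = 24.0 mm/hr.
Over 8.5 h: total = 24.0 × 8.5 = 204 mm.

R ≈ 24.0 mm/hr; total ≈ 204 mm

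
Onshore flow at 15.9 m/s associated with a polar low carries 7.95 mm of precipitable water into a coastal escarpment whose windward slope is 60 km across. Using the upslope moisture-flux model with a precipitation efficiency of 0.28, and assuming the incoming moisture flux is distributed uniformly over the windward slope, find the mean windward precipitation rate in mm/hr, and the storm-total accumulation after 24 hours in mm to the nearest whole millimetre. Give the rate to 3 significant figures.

Incoming column moisture flux per unit ridge length: F = V × PW = 15.9 × 7.95 = 126.405 mm·m/s.
Spread over the 60 km slope with efficiency ε = 0.28: R = ε·F/W = 0.28 × 126.405 / 60000 m = 5.899e-04 mm/s.
R = 5.899e-04 × 3600 = 2.12 mm/hr.
Over 24 h: total = 2.12 × 24 = 50.88 ≈ 51 mm.

R ≈ 2.12 mm/hr; total ≈ 51 mm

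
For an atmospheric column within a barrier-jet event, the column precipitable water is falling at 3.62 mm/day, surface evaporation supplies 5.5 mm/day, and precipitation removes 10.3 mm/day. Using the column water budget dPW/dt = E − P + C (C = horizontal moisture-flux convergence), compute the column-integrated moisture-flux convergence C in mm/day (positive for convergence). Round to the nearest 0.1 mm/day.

dPW/dt = -3.62 mm/day.
C = dPW/dt − E + P = (-3.62) − 5.5 + 10.3 = 1.2 mm/day.

C ≈ 1.2 mm/day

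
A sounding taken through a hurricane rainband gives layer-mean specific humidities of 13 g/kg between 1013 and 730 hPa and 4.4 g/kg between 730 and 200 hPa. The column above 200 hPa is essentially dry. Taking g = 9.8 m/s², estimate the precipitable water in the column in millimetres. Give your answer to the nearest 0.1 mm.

PW ≈ 61.3 mm

Precipitable water is the column-integrated vapour mass per unit area: PW = (1/g) Σ q̄ Δp, with q in kg/kg and Δp in Pa (1 kg/m² of water = 1 mm).
Layer 1013–730 hPa: Δp = 283 hPa = 28300 Pa, q̄ = 0.013 kg/kg → 0.013 × 28300 / 9.8 = 37.54 mm
Layer 730–200 hPa: Δp = 530 hPa = 53000 Pa, q̄ = 0.0044 kg/kg → 0.0044 × 53000 / 9.8 = 23.80 mm
PW = 37.54 + 23.80 = 61.34 ≈ 61.3 mm.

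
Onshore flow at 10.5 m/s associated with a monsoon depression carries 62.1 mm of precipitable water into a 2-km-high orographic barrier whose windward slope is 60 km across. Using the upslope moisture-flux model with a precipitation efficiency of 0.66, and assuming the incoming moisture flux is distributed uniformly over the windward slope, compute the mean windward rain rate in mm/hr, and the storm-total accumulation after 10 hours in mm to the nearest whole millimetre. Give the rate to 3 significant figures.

Incoming column moisture flux per unit ridge length: F = V × PW = 10.5 × 62.1 = 652.05 mm·m/s.
Spread over the 60 km slope with efficiency ε = 0.66: R = ε·F/W = 0.66 × 652.05 / 60000 m = 7.173e-03 mm/s.
R = 7.173e-03 × 3600 = 25.8 mm/hr.
Over 10 h: total = 25.8 × 10 = 258 mm.

R ≈ 25.8 mm/hr; total ≈ 258 mm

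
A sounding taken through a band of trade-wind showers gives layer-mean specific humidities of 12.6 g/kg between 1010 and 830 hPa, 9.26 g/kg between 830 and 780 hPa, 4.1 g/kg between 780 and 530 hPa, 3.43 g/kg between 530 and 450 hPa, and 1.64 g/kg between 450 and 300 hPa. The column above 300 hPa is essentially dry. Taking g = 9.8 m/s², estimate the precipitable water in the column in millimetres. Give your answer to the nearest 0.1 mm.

PW ≈ 43.6 mm

Precipitable water is the column-integrated vapour mass per unit area: PW = (1/g) Σ q̄ Δp, with q in kg/kg and Δp in Pa (1 kg/m² of water = 1 mm).
Layer 1010–830 hPa: Δp = 180 hPa = 18000 Pa, q̄ = 0.0126 kg/kg → 0.0126 × 18000 / 9.8 = 23.14 mm
Layer 830–780 hPa: Δp = 50 hPa = 5000 Pa, q̄ = 0.00926 kg/kg → 0.00926 × 5000 / 9.8 = 4.72 mm
Layer 780–530 hPa: Δp = 250 hPa = 25000 Pa, q̄ = 0.0041 kg/kg → 0.0041 × 25000 / 9.8 = 10.46 mm
Layer 530–450 hPa: Δp = 80 hPa = 8000 Pa, q̄ = 0.00343 kg/kg → 0.00343 × 8000 / 9.8 = 2.80 mm
Layer 450–300 hPa: Δp = 150 hPa = 15000 Pa, q̄ = 0.00164 kg/kg → 0.00164 × 15000 / 9.8 = 2.51 mm
PW = 23.14 + 4.72 + 10.46 + 2.80 + 2.51 = 43.63 ≈ 43.6 mm.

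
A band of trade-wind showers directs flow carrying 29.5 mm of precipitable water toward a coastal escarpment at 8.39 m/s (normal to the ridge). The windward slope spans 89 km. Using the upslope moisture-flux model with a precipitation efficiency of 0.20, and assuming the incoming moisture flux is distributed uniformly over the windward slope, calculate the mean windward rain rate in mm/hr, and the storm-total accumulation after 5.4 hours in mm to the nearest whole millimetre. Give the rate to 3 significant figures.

R ≈ 2.00 mm/hr; total ≈ 11 mm

Incoming column moisture flux per unit ridge length: F = V × PW = 8.39 × 29.5 = 247.505 mm·m/s.
Spread over the 89 km slope with efficiency ε = 0.20: R = ε·F/W = 0.20 × 247.505 / 89000 m = 5.562e-04 mm/s.
R = 5.562e-04 × 3600 = 2.00 mm/hr.
Over 5.4 h: total = 2.00 × 5.4 = 10.8 ≈ 11 mm.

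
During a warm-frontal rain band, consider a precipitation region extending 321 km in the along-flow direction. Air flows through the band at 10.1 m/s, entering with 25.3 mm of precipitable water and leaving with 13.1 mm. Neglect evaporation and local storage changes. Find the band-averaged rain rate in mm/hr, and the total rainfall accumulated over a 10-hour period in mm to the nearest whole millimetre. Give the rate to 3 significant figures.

Column moisture flux per unit crosswind length is F = V × PW.
Inflow: F_in = 10.1 × 25.3 = 255.53 mm·m/s
Outflow: F_out = 10.1 × 13.1 = 132.31 mm·m/s
Steady-state rate R = (F_in − F_out)/L = (255.53 − 132.31) / 321000 m = 3.839e-04 mm/s.
R = 3.839e-04 × 3600 = 1.38 mm/hr.
Over 10 h: total = 1.38 × 10 = 13.8 ≈ 14 mm.

R ≈ 1.38 mm/hr; total ≈ 14 mm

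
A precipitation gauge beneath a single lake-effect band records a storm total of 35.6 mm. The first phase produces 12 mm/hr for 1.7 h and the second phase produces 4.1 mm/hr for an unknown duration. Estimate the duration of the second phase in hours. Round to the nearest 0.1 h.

Known phases: 12 × 1.7 = 20.4 mm.
Remaining depth = 35.6 − 20.4 = 15.2 mm.
Duration = 15.2 / 4.1 = 3.7 h.

duration ≈ 3.7 h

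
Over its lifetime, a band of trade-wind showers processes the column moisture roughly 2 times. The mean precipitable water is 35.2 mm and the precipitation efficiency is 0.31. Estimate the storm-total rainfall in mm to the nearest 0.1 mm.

Each cycle deposits ε × PW = 0.31 × 35.2 = 10.912 mm.
Over 2 cycles: 2 × 10.912 = 21.8 mm.

rainfall ≈ 21.8 mm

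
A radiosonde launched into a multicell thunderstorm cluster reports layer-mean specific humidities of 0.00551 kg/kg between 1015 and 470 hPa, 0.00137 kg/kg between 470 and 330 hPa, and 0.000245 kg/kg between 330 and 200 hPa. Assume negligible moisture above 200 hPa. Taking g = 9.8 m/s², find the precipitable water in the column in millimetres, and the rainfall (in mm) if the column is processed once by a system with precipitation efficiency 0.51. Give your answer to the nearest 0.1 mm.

PW ≈ 32.9 mm; rainfall ≈ 16.8 mm

Precipitable water is the column-integrated vapour mass per unit area: PW = (1/g) Σ q̄ Δp, with q in kg/kg and Δp in Pa (1 kg/m² of water = 1 mm).
Layer 1015–470 hPa: Δp = 545 hPa = 54500 Pa, q̄ = 0.00551 kg/kg → 0.00551 × 54500 / 9.8 = 30.64 mm
Layer 470–330 hPa: Δp = 140 hPa = 14000 Pa, q̄ = 0.00137 kg/kg → 0.00137 × 14000 / 9.8 = 1.96 mm
Layer 330–200 hPa: Δp = 130 hPa = 13000 Pa, q̄ = 0.000245 kg/kg → 0.000245 × 13000 / 9.8 = 0.32 mm
PW = 30.64 + 1.96 + 0.32 = 32.92 ≈ 32.9 mm.
Rainfall = ε × PW = 0.51 × 32.9 = 16.8 mm.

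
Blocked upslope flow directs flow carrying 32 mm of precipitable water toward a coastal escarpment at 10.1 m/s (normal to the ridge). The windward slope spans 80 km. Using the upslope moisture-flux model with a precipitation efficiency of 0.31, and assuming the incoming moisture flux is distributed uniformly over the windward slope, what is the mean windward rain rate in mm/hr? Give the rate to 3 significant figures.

Incoming column moisture flux per unit ridge length: F = V × PW = 10.1 × 32 = 323.2 mm·m/s.
Spread over the 80 km slope with efficiency ε = 0.31: R = ε·F/W = 0.31 × 323.2 / 80000 m = 1.252e-03 mm/s.
R = 1.252e-03 × 3600 = 4.51 mm/hr.

R ≈ 4.51 mm/hr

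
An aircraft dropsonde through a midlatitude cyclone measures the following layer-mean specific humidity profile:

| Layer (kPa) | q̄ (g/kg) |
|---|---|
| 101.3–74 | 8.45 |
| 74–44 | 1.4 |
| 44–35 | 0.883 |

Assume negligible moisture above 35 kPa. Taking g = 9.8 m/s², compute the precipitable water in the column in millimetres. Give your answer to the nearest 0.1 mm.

PW ≈ 28.6 mm

Precipitable water is the column-integrated vapour mass per unit area: PW = (1/g) Σ q̄ Δp, with q in kg/kg and Δp in Pa (1 kg/m² of water = 1 mm).
Layer 101.3–74 kPa: Δp = 273 hPa = 27300 Pa, q̄ = 0.00845 kg/kg → 0.00845 × 27300 / 9.8 = 23.54 mm
Layer 74–44 kPa: Δp = 300 hPa = 30000 Pa, q̄ = 0.0014 kg/kg → 0.0014 × 30000 / 9.8 = 4.29 mm
Layer 44–35 kPa: Δp = 90 hPa = 9000 Pa, q̄ = 0.000883 kg/kg → 0.000883 × 9000 / 9.8 = 0.81 mm
PW = 23.54 + 4.29 + 0.81 = 28.64 ≈ 28.6 mm.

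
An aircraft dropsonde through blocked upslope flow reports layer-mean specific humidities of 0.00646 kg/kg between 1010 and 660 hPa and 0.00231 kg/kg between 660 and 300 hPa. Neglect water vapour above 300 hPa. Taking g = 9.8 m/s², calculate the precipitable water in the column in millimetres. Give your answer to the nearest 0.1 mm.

PW ≈ 31.6 mm

Precipitable water is the column-integrated vapour mass per unit area: PW = (1/g) Σ q̄ Δp, with q in kg/kg and Δp in Pa (1 kg/m² of water = 1 mm).
Layer 1010–660 hPa: Δp = 350 hPa = 35000 Pa, q̄ = 0.00646 kg/kg → 0.00646 × 35000 / 9.8 = 23.07 mm
Layer 660–300 hPa: Δp = 360 hPa = 36000 Pa, q̄ = 0.00231 kg/kg → 0.00231 × 36000 / 9.8 = 8.49 mm
PW = 23.07 + 8.49 = 31.56 ≈ 31.6 mm.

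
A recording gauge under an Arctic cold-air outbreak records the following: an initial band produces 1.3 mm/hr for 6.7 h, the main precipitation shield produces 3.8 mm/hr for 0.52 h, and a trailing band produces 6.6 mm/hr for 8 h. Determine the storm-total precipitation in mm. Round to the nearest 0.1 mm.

Total = Σ Rᵢ Δtᵢ = 1.3 × 6.7 + 3.8 × 0.52 + 6.6 × 8
      = 8.71 + 1.976 + 52.8 = 63.5 mm.

total ≈ 63.5 mm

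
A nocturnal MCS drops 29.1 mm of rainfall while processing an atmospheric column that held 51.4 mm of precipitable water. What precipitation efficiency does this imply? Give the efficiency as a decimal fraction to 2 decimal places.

ε = rainfall / PW = 29.1 / 51.4 = 0.57.

ε ≈ 0.57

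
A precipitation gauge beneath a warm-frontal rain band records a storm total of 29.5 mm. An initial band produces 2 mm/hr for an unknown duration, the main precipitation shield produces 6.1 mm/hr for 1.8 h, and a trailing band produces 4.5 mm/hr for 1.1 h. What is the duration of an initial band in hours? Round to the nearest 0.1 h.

duration ≈ 6.8 h

Known phases: 6.1 × 1.8 + 4.5 × 1.1 = 10.98 + 4.95 = 15.93 mm.
Remaining depth = 29.5 − 15.93 = 13.57 mm.
Duration = 13.57 / 2 = 6.8 h.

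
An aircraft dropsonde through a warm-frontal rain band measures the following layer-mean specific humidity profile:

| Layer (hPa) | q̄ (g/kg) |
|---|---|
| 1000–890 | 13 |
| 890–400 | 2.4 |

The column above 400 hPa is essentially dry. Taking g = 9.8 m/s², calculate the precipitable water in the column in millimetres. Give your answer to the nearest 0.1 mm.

Precipitable water is the column-integrated vapour mass per unit area: PW = (1/g) Σ q̄ Δp, with q in kg/kg and Δp in Pa (1 kg/m² of water = 1 mm).
Layer 1000–890 hPa: Δp = 110 hPa = 11000 Pa, q̄ = 0.013 kg/kg → 0.013 × 11000 / 9.8 = 14.59 mm
Layer 890–400 hPa: Δp = 490 hPa = 49000 Pa, q̄ = 0.0024 kg/kg → 0.0024 × 49000 / 9.8 = 12.00 mm
PW = 14.59 + 12.00 = 26.59 ≈ 26.6 mm.

PW ≈ 26.6 mm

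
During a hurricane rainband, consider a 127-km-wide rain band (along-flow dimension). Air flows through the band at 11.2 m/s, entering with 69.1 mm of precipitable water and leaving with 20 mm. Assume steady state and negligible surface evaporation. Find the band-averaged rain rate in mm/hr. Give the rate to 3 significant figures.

Column moisture flux per unit crosswind length is F = V × PW.
Inflow: F_in = 11.2 × 69.1 = 773.92 mm·m/s
Outflow: F_out = 11.2 × 20 = 224 mm·m/s
Steady-state rate R = (F_in − F_out)/L = (773.92 − 224) / 127000 m = 4.330e-03 mm/s.
R = 4.330e-03 × 3600 = 15.6 mm/hr.

R ≈ 15.6 mm/hr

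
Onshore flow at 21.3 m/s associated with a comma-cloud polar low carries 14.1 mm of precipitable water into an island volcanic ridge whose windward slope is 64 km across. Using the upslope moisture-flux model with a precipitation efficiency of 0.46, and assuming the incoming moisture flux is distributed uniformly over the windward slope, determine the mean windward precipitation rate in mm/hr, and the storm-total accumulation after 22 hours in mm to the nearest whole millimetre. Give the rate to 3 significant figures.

Incoming column moisture flux per unit ridge length: F = V × PW = 21.3 × 14.1 = 300.33 mm·m/s.
Spread over the 64 km slope with efficiency ε = 0.46: R = ε·F/W = 0.46 × 300.33 / 64000 m = 2.159e-03 mm/s.
R = 2.159e-03 × 3600 = 7.77 mm/hr.
Over 22 h: total = 7.77 × 22 = 170.94 ≈ 171 mm.

R ≈ 7.77 mm/hr; total ≈ 171 mm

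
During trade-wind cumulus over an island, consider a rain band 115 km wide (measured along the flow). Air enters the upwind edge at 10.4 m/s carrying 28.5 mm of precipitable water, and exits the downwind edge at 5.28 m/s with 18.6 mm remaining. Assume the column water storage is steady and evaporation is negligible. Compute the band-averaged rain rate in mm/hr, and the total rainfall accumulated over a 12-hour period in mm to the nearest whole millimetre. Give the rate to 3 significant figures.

Column moisture flux per unit crosswind length is F = V × PW.
Inflow: F_in = 10.4 × 28.5 = 296.4 mm·m/s
Outflow: F_out = 5.28 × 18.6 = 98.208 mm·m/s
Steady-state rate R = (F_in − F_out)/L = (296.4 − 98.208) / 115000 m = 1.723e-03 mm/s.
R = 1.723e-03 × 3600 = 6.20 mm/hr.
Over 12 h: total = 6.20 × 12 = 74.4 ≈ 74 mm.

R ≈ 6.20 mm/hr; total ≈ 74 mm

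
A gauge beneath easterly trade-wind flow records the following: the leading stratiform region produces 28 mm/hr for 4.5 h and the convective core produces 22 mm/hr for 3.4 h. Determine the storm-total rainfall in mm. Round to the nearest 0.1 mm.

total ≈ 200.8 mm

Total = Σ Rᵢ Δtᵢ = 28 × 4.5 + 22 × 3.4
      = 126 + 74.8 = 200.8 mm.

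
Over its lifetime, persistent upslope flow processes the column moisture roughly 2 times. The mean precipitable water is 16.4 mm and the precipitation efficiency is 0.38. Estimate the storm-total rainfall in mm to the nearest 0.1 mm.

Each cycle deposits ε × PW = 0.38 × 16.4 = 6.232 mm.
Over 2 cycles: 2 × 6.232 = 12.5 mm.

rainfall ≈ 12.5 mm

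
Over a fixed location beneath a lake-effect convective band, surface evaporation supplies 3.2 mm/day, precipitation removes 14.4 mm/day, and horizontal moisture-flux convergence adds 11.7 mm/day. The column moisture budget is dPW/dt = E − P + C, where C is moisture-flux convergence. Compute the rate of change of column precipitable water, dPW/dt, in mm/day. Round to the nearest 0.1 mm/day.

dPW/dt ≈ 0.5 mm/day

dPW/dt = E − P + C = 3.2 − 14.4 + (11.7) = 0.5 mm/day.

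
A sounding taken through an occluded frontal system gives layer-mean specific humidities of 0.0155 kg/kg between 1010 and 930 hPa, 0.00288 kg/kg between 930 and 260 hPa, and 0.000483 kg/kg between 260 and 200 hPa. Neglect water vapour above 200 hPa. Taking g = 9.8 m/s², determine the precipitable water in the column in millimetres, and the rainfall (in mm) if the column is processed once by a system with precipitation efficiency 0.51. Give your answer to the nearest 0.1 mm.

Precipitable water is the column-integrated vapour mass per unit area: PW = (1/g) Σ q̄ Δp, with q in kg/kg and Δp in Pa (1 kg/m² of water = 1 mm).
Layer 1010–930 hPa: Δp = 80 hPa = 8000 Pa, q̄ = 0.0155 kg/kg → 0.0155 × 8000 / 9.8 = 12.65 mm
Layer 930–260 hPa: Δp = 670 hPa = 67000 Pa, q̄ = 0.00288 kg/kg → 0.00288 × 67000 / 9.8 = 19.69 mm
Layer 260–200 hPa: Δp = 60 hPa = 6000 Pa, q̄ = 0.000483 kg/kg → 0.000483 × 6000 / 9.8 = 0.30 mm
PW = 12.65 + 19.69 + 0.30 = 32.64 ≈ 32.6 mm.
Rainfall = ε × PW = 0.51 × 32.6 = 16.6 mm.

PW ≈ 32.6 mm; rainfall ≈ 16.6 mm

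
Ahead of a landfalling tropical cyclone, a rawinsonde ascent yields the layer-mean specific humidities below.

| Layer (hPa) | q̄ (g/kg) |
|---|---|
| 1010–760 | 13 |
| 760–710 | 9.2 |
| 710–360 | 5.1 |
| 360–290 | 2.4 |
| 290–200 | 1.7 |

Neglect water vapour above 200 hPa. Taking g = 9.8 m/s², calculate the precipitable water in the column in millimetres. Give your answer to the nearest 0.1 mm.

PW ≈ 59.3 mm

Precipitable water is the column-integrated vapour mass per unit area: PW = (1/g) Σ q̄ Δp, with q in kg/kg and Δp in Pa (1 kg/m² of water = 1 mm).
Layer 1010–760 hPa: Δp = 250 hPa = 25000 Pa, q̄ = 0.013 kg/kg → 0.013 × 25000 / 9.8 = 33.16 mm
Layer 760–710 hPa: Δp = 50 hPa = 5000 Pa, q̄ = 0.0092 kg/kg → 0.0092 × 5000 / 9.8 = 4.69 mm
Layer 710–360 hPa: Δp = 350 hPa = 35000 Pa, q̄ = 0.0051 kg/kg → 0.0051 × 35000 / 9.8 = 18.21 mm
Layer 360–290 hPa: Δp = 70 hPa = 7000 Pa, q̄ = 0.0024 kg/kg → 0.0024 × 7000 / 9.8 = 1.71 mm
Layer 290–200 hPa: Δp = 90 hPa = 9000 Pa, q̄ = 0.0017 kg/kg → 0.0017 × 9000 / 9.8 = 1.56 mm
PW = 33.16 + 4.69 + 18.21 + 1.71 + 1.56 = 59.33 ≈ 59.3 mm.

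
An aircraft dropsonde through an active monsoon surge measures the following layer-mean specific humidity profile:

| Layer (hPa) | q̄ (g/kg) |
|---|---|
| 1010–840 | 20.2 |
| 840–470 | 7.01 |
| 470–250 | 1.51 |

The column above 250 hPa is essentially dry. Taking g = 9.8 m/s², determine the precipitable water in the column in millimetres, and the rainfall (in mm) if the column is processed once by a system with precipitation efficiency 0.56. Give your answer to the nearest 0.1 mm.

PW ≈ 64.9 mm; rainfall ≈ 36.3 mm

Precipitable water is the column-integrated vapour mass per unit area: PW = (1/g) Σ q̄ Δp, with q in kg/kg and Δp in Pa (1 kg/m² of water = 1 mm).
Layer 1010–840 hPa: Δp = 170 hPa = 17000 Pa, q̄ = 0.0202 kg/kg → 0.0202 × 17000 / 9.8 = 35.04 mm
Layer 840–470 hPa: Δp = 370 hPa = 37000 Pa, q̄ = 0.00701 kg/kg → 0.00701 × 37000 / 9.8 = 26.47 mm
Layer 470–250 hPa: Δp = 220 hPa = 22000 Pa, q̄ = 0.00151 kg/kg → 0.00151 × 22000 / 9.8 = 3.39 mm
PW = 35.04 + 26.47 + 3.39 = 64.90 ≈ 64.9 mm.
Rainfall = ε × PW = 0.56 × 64.9 = 36.3 mm.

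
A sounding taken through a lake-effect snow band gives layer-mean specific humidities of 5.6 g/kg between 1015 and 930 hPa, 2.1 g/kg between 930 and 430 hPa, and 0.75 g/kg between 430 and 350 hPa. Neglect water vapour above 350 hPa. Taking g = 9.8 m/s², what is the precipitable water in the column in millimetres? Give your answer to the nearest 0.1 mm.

Precipitable water is the column-integrated vapour mass per unit area: PW = (1/g) Σ q̄ Δp, with q in kg/kg and Δp in Pa (1 kg/m² of water = 1 mm).
Layer 1015–930 hPa: Δp = 85 hPa = 8500 Pa, q̄ = 0.0056 kg/kg → 0.0056 × 8500 / 9.8 = 4.86 mm
Layer 930–430 hPa: Δp = 500 hPa = 50000 Pa, q̄ = 0.0021 kg/kg → 0.0021 × 50000 / 9.8 = 10.71 mm
Layer 430–350 hPa: Δp = 80 hPa = 8000 Pa, q̄ = 0.00075 kg/kg → 0.00075 × 8000 / 9.8 = 0.61 mm
PW = 4.86 + 10.71 + 0.61 = 16.18 ≈ 16.2 mm.

PW ≈ 16.2 mm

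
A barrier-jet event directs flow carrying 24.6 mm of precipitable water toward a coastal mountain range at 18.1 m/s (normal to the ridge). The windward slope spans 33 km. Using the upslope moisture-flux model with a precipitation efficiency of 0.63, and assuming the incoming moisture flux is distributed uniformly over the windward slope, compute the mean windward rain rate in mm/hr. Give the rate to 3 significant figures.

R ≈ 30.6 mm/hr

Incoming column moisture flux per unit ridge length: F = V × PW = 18.1 × 24.6 = 445.26 mm·m/s.
Spread over the 33 km slope with efficiency ε = 0.63: R = ε·F/W = 0.63 × 445.26 / 33000 m = 8.500e-03 mm/s.
R = 8.500e-03 × 3600 = 30.6 mm/hr.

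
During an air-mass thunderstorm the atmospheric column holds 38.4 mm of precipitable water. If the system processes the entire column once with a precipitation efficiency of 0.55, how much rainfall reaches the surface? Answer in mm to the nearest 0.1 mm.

rainfall ≈ 21.1 mm

Rainfall = ε × PW = 0.55 × 38.4 = 21.1 mm.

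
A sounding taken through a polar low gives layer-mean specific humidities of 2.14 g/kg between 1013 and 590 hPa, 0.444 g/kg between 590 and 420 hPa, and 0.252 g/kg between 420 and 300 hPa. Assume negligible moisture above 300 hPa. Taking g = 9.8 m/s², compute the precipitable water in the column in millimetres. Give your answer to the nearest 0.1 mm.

PW ≈ 10.3 mm

Precipitable water is the column-integrated vapour mass per unit area: PW = (1/g) Σ q̄ Δp, with q in kg/kg and Δp in Pa (1 kg/m² of water = 1 mm).
Layer 1013–590 hPa: Δp = 423 hPa = 42300 Pa, q̄ = 0.00214 kg/kg → 0.00214 × 42300 / 9.8 = 9.24 mm
Layer 590–420 hPa: Δp = 170 hPa = 17000 Pa, q̄ = 0.000444 kg/kg → 0.000444 × 17000 / 9.8 = 0.77 mm
Layer 420–300 hPa: Δp = 120 hPa = 12000 Pa, q̄ = 0.000252 kg/kg → 0.000252 × 12000 / 9.8 = 0.31 mm
PW = 9.24 + 0.77 + 0.31 = 10.32 ≈ 10.3 mm.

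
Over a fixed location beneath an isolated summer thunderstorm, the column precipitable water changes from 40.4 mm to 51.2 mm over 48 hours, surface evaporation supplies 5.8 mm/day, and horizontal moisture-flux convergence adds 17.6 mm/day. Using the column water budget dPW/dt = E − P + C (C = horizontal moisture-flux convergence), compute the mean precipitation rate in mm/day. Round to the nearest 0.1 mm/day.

dPW/dt = (51.2 − 40.4) mm / (48/24 day) = +5.400 mm/day.
P = E + C − dPW/dt = 5.8 + (17.6) − (+5.400) = 18.0 mm/day.

P ≈ 18.0 mm/day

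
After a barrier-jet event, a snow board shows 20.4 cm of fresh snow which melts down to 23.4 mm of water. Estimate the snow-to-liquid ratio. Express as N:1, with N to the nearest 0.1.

Ratio = snow depth / SWE = 204 mm / 23.4 mm = 8.7, i.e. 8.7:1.

ratio ≈ 8.7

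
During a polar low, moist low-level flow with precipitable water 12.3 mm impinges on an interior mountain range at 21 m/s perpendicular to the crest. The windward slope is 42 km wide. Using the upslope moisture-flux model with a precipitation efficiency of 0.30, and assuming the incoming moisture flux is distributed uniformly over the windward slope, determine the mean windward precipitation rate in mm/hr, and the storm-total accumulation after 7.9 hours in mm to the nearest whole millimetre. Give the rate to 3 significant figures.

R ≈ 6.64 mm/hr; total ≈ 52 mm

Incoming column moisture flux per unit ridge length: F = V × PW = 21 × 12.3 = 258.3 mm·m/s.
Spread over the 42 km slope with efficiency ε = 0.30: R = ε·F/W = 0.30 × 258.3 / 42000 m = 1.845e-03 mm/s.
R = 1.845e-03 × 3600 = 6.64 mm/hr.
Over 7.9 h: total = 6.64 × 7.9 = 52.456 ≈ 52 mm.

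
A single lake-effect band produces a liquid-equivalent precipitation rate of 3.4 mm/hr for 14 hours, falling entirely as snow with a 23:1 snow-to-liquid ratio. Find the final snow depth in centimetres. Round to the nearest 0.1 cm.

snow depth ≈ 109.5 cm

Liquid-equivalent depth = 3.4 × 14 = 47.6 mm.
Snow depth = 47.6 mm × 23 = 1094.8 mm = 109.5 cm.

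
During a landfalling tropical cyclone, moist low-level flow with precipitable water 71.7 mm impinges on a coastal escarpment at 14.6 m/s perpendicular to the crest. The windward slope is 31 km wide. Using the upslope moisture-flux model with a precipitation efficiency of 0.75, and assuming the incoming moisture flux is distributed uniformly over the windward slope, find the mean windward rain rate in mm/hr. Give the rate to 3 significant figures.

Incoming column moisture flux per unit ridge length: F = V × PW = 14.6 × 71.7 = 1046.82 mm·m/s.
Spread over the 31 km slope with efficiency ε = 0.75: R = ε·F/W = 0.75 × 1046.82 / 31000 m = 2.533e-02 mm/s.
R = 2.533e-02 × 3600 = 91.2 mm/hr.

R ≈ 91.2 mm/hr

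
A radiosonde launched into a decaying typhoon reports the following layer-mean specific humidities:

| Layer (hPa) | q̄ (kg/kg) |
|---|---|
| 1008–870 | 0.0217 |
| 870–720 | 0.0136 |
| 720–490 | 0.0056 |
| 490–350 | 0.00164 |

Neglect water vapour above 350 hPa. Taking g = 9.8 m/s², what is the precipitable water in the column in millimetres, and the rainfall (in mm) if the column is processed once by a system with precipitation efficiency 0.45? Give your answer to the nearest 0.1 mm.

PW ≈ 66.9 mm; rainfall ≈ 30.1 mm

Precipitable water is the column-integrated vapour mass per unit area: PW = (1/g) Σ q̄ Δp, with q in kg/kg and Δp in Pa (1 kg/m² of water = 1 mm).
Layer 1008–870 hPa: Δp = 138 hPa = 13800 Pa, q̄ = 0.0217 kg/kg → 0.0217 × 13800 / 9.8 = 30.56 mm
Layer 870–720 hPa: Δp = 150 hPa = 15000 Pa, q̄ = 0.0136 kg/kg → 0.0136 × 15000 / 9.8 = 20.82 mm
Layer 720–490 hPa: Δp = 230 hPa = 23000 Pa, q̄ = 0.0056 kg/kg → 0.0056 × 23000 / 9.8 = 13.14 mm
Layer 490–350 hPa: Δp = 140 hPa = 14000 Pa, q̄ = 0.00164 kg/kg → 0.00164 × 14000 / 9.8 = 2.34 mm
PW = 30.56 + 20.82 + 13.14 + 2.34 = 66.86 ≈ 66.9 mm.
Rainfall = ε × PW = 0.45 × 66.9 = 30.1 mm.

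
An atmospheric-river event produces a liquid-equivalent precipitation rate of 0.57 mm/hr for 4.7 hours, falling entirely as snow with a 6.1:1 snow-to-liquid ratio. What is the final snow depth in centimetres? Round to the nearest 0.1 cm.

Liquid-equivalent depth = 0.57 × 4.7 = 2.679 mm.
Snow depth = 2.679 mm × 6.1 = 16.3419 mm = 1.6 cm.

snow depth ≈ 1.6 cm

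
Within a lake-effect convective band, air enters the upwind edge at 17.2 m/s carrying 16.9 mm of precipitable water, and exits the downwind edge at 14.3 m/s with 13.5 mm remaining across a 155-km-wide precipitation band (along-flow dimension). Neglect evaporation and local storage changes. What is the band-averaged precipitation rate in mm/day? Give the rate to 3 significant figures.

R ≈ 54.4 mm/day

Column moisture flux per unit crosswind length is F = V × PW.
Inflow: F_in = 17.2 × 16.9 = 290.68 mm·m/s
Outflow: F_out = 14.3 × 13.5 = 193.05 mm·m/s
Steady-state rate R = (F_in − F_out)/L = (290.68 − 193.05) / 155000 m = 6.299e-04 mm/s.
R = 6.299e-04 × 3600 × 24 = 54.4 mm/day.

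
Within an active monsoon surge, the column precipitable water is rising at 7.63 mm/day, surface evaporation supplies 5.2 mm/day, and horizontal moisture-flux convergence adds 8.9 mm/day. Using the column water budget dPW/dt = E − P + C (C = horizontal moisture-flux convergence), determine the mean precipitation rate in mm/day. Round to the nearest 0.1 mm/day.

dPW/dt = +7.63 mm/day.
P = E + C − dPW/dt = 5.2 + (8.9) − (+7.63) = 6.5 mm/day.

P ≈ 6.5 mm/day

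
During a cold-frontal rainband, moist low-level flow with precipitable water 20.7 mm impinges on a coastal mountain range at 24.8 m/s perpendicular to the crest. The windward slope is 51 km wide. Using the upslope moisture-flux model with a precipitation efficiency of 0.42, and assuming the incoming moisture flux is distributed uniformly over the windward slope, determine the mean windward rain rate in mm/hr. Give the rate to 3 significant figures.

Incoming column moisture flux per unit ridge length: F = V × PW = 24.8 × 20.7 = 513.36 mm·m/s.
Spread over the 51 km slope with efficiency ε = 0.42: R = ε·F/W = 0.42 × 513.36 / 51000 m = 4.228e-03 mm/s.
R = 4.228e-03 × 3600 = 15.2 mm/hr.

R ≈ 15.2 mm/hr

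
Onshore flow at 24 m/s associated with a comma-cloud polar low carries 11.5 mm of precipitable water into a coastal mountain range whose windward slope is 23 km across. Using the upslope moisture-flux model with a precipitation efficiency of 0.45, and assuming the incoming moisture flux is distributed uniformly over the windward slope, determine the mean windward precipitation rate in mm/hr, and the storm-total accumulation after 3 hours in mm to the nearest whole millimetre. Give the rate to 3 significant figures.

Incoming column moisture flux per unit ridge length: F = V × PW = 24 × 11.5 = 276 mm·m/s.
Spread over the 23 km slope with efficiency ε = 0.45: R = ε·F/W = 0.45 × 276 / 23000 m = 5.400e-03 mm/s.
R = 5.400e-03 × 3600 = 19.4 mm/hr.
Over 3 h: total = 19.4 × 3 = 58.2 ≈ 58 mm.

R ≈ 19.4 mm/hr; total ≈ 58 mm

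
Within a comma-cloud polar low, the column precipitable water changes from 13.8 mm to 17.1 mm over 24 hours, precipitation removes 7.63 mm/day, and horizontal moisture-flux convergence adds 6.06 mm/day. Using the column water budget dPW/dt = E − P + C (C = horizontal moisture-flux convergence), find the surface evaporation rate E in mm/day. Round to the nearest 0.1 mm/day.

dPW/dt = (17.1 − 13.8) mm / (24/24 day) = +3.300 mm/day.
E = dPW/dt + P − C = (+3.300) + 7.63 − (6.06) = 4.9 mm/day.

E ≈ 4.9 mm/day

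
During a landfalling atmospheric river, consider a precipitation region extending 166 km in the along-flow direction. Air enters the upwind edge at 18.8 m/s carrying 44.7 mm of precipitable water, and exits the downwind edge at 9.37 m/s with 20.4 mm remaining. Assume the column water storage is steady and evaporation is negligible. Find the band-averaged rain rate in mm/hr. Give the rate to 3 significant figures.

Column moisture flux per unit crosswind length is F = V × PW.
Inflow: F_in = 18.8 × 44.7 = 840.36 mm·m/s
Outflow: F_out = 9.37 × 20.4 = 191.148 mm·m/s
Steady-state rate R = (F_in − F_out)/L = (840.36 − 191.148) / 166000 m = 3.911e-03 mm/s.
R = 3.911e-03 × 3600 = 14.1 mm/hr.

R ≈ 14.1 mm/hr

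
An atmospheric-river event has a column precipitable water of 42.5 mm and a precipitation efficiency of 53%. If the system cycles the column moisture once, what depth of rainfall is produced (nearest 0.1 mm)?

Rainfall = ε × PW = 0.53 × 42.5 = 22.5 mm.

rainfall ≈ 22.5 mm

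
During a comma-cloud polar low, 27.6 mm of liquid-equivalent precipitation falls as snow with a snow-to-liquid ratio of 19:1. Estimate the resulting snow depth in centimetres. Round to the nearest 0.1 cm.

snow depth ≈ 52.4 cm

Snow depth = liquid × ratio = 27.6 mm × 19 = 524.4 mm = 52.4 cm.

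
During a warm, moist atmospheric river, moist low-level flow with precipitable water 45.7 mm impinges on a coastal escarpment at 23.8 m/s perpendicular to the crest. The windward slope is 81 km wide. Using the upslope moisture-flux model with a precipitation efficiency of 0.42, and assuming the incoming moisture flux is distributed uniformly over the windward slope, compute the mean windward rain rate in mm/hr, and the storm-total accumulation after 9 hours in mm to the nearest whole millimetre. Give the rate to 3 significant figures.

Incoming column moisture flux per unit ridge length: F = V × PW = 23.8 × 45.7 = 1087.66 mm·m/s.
Spread over the 81 km slope with efficiency ε = 0.42: R = ε·F/W = 0.42 × 1087.66 / 81000 m = 5.640e-03 mm/s.
R = 5.640e-03 × 3600 = 20.3 mm/hr.
Over 9 h: total = 20.3 × 9 = 182.7 ≈ 183 mm.

R ≈ 20.3 mm/hr; total ≈ 183 mm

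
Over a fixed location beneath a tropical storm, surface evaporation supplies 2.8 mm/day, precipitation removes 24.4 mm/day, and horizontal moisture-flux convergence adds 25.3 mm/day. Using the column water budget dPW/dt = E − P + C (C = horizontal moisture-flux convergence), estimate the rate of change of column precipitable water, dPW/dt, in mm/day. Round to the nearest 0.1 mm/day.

dPW/dt ≈ 3.7 mm/day

dPW/dt = E − P + C = 2.8 − 24.4 + (25.3) = 3.7 mm/day.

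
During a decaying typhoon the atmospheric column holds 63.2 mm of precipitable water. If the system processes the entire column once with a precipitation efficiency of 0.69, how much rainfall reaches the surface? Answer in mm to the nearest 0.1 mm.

rainfall ≈ 43.6 mm

Rainfall = ε × PW = 0.69 × 63.2 = 43.6 mm.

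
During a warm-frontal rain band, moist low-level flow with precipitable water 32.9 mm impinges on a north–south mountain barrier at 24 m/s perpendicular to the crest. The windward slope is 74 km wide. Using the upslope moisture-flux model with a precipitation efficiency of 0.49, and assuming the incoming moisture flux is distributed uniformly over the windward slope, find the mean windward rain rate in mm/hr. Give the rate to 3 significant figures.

Incoming column moisture flux per unit ridge length: F = V × PW = 24 × 32.9 = 789.6 mm·m/s.
Spread over the 74 km slope with efficiency ε = 0.49: R = ε·F/W = 0.49 × 789.6 / 74000 m = 5.228e-03 mm/s.
R = 5.228e-03 × 3600 = 18.8 mm/hr.

R ≈ 18.8 mm/hr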